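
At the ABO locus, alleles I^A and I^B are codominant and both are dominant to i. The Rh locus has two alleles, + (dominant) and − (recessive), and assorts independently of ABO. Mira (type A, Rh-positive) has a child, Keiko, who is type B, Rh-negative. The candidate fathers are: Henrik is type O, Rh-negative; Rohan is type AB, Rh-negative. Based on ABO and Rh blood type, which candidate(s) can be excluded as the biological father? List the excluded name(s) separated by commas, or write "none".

Henrik

A candidate is excluded only if no genotype consistent with his phenotype could produce a type B, Rh-negative child with a type A, Rh-positive mother.
Henrik (type O, Rh-): no genotype consistent with that phenotype can produce a type-B Rh- child with a type-A mother.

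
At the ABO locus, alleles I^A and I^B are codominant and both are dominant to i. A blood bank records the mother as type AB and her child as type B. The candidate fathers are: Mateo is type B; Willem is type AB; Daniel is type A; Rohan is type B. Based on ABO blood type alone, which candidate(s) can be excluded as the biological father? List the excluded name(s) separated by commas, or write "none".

A candidate is excluded only if no genotype consistent with his phenotype could produce a type B child with a type AB mother.
Every candidate has at least one consistent genotype combination, so none can be excluded.

none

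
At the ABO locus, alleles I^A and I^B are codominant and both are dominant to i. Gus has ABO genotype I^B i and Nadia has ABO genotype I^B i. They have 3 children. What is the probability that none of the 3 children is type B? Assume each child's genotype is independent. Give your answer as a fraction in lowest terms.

ABO cross I^B i × I^B i → 1/4 O, 3/4 B.
So P(type B) = 3/4 per child.
P(not type B) = 1/4 for one child; (1/4)^3 = 1/64.

1/64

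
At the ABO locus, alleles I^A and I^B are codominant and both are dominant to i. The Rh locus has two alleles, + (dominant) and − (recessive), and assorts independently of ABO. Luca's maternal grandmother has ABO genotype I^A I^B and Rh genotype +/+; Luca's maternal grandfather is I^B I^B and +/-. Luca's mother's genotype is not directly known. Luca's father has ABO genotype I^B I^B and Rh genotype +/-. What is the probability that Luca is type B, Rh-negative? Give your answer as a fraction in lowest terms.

3/32

Luca's mother's ABO genotype from I^A I^B × I^B I^B: 1/2 I^A I^B, 1/2 I^B I^B.
Crossing each possibility with the father I^B I^B and summing P(type B): 1/2·1/2 + 1/2·1 = 3/4.
Similarly for Rh via the mother's Rh distribution: P(Rh-) = 1/8.
Independent loci: 3/4 × 1/8 = 3/32.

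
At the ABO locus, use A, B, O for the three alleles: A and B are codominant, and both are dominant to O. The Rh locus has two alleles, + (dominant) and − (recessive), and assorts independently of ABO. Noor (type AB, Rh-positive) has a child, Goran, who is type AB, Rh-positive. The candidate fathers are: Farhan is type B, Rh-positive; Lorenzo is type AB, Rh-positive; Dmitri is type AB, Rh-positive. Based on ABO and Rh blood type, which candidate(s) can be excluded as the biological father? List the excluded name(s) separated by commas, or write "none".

A candidate is excluded only if no genotype consistent with his phenotype could produce a type AB, Rh-positive child with a type AB, Rh-positive mother.
Every candidate has at least one consistent genotype combination, so none can be excluded.

none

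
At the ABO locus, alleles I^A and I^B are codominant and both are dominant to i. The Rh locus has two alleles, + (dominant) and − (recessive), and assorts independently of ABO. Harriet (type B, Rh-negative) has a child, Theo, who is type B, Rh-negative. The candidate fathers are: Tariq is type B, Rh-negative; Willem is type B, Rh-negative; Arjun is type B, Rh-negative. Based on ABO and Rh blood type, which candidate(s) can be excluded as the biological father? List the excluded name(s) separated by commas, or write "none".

A candidate is excluded only if no genotype consistent with his phenotype could produce a type B, Rh-negative child with a type B, Rh-negative mother.
Every candidate has at least one consistent genotype combination, so none can be excluded.

none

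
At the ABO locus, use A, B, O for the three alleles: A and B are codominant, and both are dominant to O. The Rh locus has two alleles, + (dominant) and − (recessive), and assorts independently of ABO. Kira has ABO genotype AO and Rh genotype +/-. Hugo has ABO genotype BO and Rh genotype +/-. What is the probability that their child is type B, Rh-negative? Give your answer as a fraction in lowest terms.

ABO cross AO × BO → offspring phenotypes: 1/4 O, 1/4 A, 1/4 B, 1/4 AB.
Rh cross +/- × +/- → 3/4 Rh+, 1/4 Rh-.
Independent loci: P(type B, Rh-negative) = 1/4 × 1/4 = 1/16.

1/16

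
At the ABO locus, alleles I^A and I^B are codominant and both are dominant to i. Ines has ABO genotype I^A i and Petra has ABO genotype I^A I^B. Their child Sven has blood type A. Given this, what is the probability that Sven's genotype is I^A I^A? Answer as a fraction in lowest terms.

1/2

Cross I^A i × I^A I^B → 1/4 I^A I^A, 1/4 I^A I^B, 1/4 I^A i, 1/4 I^B i.
Type-A genotypes among offspring: I^A I^A (1/4), I^A i (1/4); total 1/2.
P(I^A I^A | type A) = (1/4) / (1/2) = 1/2.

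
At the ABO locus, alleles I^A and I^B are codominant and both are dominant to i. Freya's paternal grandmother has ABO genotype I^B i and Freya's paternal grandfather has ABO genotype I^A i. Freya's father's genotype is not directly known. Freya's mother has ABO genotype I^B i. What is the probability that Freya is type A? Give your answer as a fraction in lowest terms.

1/8

Freya's father's ABO genotype from I^B i × I^A i: 1/4 I^A I^B, 1/4 I^A i, 1/4 I^B i, 1/4 i i.
Crossing each possibility with the mother I^B i and summing P(type A): 1/4·1/4 + 1/4·1/4 + 1/4·0 + 1/4·0 = 1/8.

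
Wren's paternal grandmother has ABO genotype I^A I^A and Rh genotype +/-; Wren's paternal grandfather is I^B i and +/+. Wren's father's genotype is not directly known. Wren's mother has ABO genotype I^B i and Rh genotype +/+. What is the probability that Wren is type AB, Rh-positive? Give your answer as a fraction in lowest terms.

1/4

Wren's father's ABO genotype from I^A I^A × I^B i: 1/2 I^A I^B, 1/2 I^A i.
Crossing each possibility with the mother I^B i and summing P(type AB): 1/2·1/4 + 1/2·1/4 = 1/4.
Similarly for Rh via the father's Rh distribution: P(Rh+) = 1.
Independent loci: 1/4 × 1 = 1/4.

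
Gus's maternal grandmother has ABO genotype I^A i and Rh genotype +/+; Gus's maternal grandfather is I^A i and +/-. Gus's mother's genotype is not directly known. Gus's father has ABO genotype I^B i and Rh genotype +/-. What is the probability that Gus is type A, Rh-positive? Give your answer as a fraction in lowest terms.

Gus's mother's ABO genotype from I^A i × I^A i: 1/4 I^A I^A, 1/2 I^A i, 1/4 i i.
Crossing each possibility with the father I^B i and summing P(type A): 1/4·1/2 + 1/2·1/4 + 1/4·0 = 1/4.
Similarly for Rh via the mother's Rh distribution: P(Rh+) = 7/8.
Independent loci: 1/4 × 7/8 = 7/32.

7/32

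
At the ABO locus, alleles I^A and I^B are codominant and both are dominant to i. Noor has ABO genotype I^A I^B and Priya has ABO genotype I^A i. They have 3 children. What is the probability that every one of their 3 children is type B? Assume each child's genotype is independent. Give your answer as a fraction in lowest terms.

ABO cross I^A I^B × I^A i → 1/2 A, 1/4 B, 1/4 AB.
So P(type B) = 1/4 per child.
All 3 independent: (1/4)^3 = 1/64.

1/64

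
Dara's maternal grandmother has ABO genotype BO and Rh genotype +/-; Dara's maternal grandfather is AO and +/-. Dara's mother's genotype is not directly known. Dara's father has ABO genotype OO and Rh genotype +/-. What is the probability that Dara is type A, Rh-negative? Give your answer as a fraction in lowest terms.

Dara's mother's ABO genotype from BO × AO: 1/4 AB, 1/4 AO, 1/4 BO, 1/4 OO.
Crossing each possibility with the father OO and summing P(type A): 1/4·1/2 + 1/4·1/2 + 1/4·0 + 1/4·0 = 1/4.
Similarly for Rh via the mother's Rh distribution: P(Rh-) = 1/4.
Independent loci: 1/4 × 1/4 = 1/16.

1/16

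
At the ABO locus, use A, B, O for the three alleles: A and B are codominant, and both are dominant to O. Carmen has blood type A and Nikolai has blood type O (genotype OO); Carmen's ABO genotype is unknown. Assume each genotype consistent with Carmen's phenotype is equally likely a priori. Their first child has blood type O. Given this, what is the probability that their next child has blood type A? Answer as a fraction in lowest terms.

1/2

Possible genotypes: Carmen ∈ {AA, AO}; Nikolai ∈ {OO}.
Weight each parental genotype pair by prior × P(type-O child):
  AO × OO: posterior weight 1; P(next child type A) = 1/2.
Weighted sum = 1/2.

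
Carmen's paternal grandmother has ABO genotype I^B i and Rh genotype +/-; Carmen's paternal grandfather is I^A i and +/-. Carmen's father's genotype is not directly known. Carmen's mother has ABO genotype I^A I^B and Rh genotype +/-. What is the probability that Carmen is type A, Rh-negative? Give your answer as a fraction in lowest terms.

Carmen's father's ABO genotype from I^B i × I^A i: 1/4 I^A I^B, 1/4 I^A i, 1/4 I^B i, 1/4 i i.
Crossing each possibility with the mother I^A I^B and summing P(type A): 1/4·1/4 + 1/4·1/2 + 1/4·1/4 + 1/4·1/2 = 3/8.
Similarly for Rh via the father's Rh distribution: P(Rh-) = 1/4.
Independent loci: 3/8 × 1/4 = 3/32.

3/32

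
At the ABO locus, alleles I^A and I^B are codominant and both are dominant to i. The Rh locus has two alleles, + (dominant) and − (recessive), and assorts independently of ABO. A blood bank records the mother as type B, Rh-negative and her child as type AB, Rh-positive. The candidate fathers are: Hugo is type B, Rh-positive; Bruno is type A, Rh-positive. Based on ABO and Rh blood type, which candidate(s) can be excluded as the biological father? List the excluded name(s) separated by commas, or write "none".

A candidate is excluded only if no genotype consistent with his phenotype could produce a type AB, Rh-positive child with a type B, Rh-negative mother.
Hugo (type B, Rh+): no genotype consistent with that phenotype can produce a type-AB Rh+ child with a type-B mother.

Hugo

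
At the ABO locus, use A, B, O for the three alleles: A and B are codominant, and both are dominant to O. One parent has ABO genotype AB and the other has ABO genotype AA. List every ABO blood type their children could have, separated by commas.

Gametes from AB × AA give offspring ABO genotypes AA, AB, i.e. phenotypes A, AB.

A, AB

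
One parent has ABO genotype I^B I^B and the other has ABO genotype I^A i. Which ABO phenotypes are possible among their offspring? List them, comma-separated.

B, AB

Gametes from I^B I^B × I^A i give offspring ABO genotypes I^A I^B, I^B i, i.e. phenotypes B, AB.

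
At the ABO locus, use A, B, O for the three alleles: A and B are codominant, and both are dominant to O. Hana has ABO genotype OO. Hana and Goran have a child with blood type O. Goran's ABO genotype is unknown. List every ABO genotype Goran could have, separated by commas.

AO, BO, OO

For each candidate genotype of Goran, check whether crossing it with OO can produce every observed child phenotype.
  AA → possible child types {A} ✗
  AB → possible child types {A, B} ✗
  AO → possible child types {O, A} ✓
  BB → possible child types {B} ✗
  BO → possible child types {O, B} ✓
  OO → possible child types {O} ✓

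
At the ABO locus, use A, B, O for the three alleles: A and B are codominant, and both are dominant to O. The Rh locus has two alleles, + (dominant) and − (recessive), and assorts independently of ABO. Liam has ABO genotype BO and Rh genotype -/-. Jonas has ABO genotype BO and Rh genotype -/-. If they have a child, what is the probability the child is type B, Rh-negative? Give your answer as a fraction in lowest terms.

3/4

ABO cross BO × BO → offspring phenotypes: 1/4 O, 3/4 B.
Rh cross -/- × -/- → 1 Rh-.
Independent loci: P(type B, Rh-negative) = 3/4 × 1 = 3/4.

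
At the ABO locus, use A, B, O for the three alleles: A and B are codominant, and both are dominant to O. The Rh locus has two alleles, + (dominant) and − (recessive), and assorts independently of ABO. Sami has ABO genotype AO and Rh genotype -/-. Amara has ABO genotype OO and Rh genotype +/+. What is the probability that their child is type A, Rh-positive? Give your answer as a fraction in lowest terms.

ABO cross AO × OO → offspring phenotypes: 1/2 O, 1/2 A.
Rh cross -/- × +/+ → 1 Rh+.
Independent loci: P(type A, Rh-positive) = 1/2 × 1 = 1/2.

1/2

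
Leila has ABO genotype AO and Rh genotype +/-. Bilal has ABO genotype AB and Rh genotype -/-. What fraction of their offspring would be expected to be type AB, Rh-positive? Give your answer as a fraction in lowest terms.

ABO cross AO × AB → offspring phenotypes: 1/2 A, 1/4 B, 1/4 AB.
Rh cross +/- × -/- → 1/2 Rh+, 1/2 Rh-.
Independent loci: P(type AB, Rh-positive) = 1/4 × 1/2 = 1/8.

1/8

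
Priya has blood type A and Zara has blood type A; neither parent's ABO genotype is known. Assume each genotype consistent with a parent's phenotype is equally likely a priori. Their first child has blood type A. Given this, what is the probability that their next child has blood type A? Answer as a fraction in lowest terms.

19/20

Possible genotypes: Priya ∈ {I^A I^A, I^A i}; Zara ∈ {I^A I^A, I^A i}.
Weight each parental genotype pair by prior × P(type-A child):
  I^A I^A × I^A I^A: posterior weight 4/15; P(next child type A) = 1.
  I^A I^A × I^A i: posterior weight 4/15; P(next child type A) = 1.
  I^A i × I^A I^A: posterior weight 4/15; P(next child type A) = 1.
  I^A i × I^A i: posterior weight 1/5; P(next child type A) = 3/4.
Weighted sum = 19/20.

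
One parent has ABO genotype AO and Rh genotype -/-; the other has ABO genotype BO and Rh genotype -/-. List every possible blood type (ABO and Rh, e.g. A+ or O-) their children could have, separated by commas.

O-, A-, B-, AB-

Gametes from AO × BO give offspring ABO genotypes AB, AO, BO, OO, i.e. phenotypes O, A, B, AB.
Rh cross -/- × -/- → phenotypes Rh-.
Combining independently: O-, A-, B-, AB-.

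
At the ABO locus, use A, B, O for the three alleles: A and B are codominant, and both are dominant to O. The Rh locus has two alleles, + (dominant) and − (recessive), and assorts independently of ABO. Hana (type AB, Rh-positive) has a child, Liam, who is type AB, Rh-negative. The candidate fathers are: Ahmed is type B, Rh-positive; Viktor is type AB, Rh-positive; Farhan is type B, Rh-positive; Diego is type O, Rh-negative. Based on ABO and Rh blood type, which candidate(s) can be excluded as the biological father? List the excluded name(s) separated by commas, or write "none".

A candidate is excluded only if no genotype consistent with his phenotype could produce a type AB, Rh-negative child with a type AB, Rh-positive mother.
Diego (type O, Rh-): no genotype consistent with that phenotype can produce a type-AB Rh- child with a type-AB mother.

Diego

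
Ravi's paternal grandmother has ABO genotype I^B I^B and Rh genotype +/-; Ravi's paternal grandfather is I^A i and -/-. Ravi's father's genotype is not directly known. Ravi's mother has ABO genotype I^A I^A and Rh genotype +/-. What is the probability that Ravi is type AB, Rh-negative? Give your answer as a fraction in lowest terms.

3/16

Ravi's father's ABO genotype from I^B I^B × I^A i: 1/2 I^A I^B, 1/2 I^B i.
Crossing each possibility with the mother I^A I^A and summing P(type AB): 1/2·1/2 + 1/2·1/2 = 1/2.
Similarly for Rh via the father's Rh distribution: P(Rh-) = 3/8.
Independent loci: 1/2 × 3/8 = 3/16.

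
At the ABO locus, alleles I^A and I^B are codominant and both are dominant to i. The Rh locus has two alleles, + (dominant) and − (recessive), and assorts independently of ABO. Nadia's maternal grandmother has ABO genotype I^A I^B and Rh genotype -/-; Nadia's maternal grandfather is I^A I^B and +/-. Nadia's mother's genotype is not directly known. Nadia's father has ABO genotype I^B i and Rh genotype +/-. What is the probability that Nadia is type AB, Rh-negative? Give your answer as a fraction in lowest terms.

3/32

Nadia's mother's ABO genotype from I^A I^B × I^A I^B: 1/4 I^A I^A, 1/2 I^A I^B, 1/4 I^B I^B.
Crossing each possibility with the father I^B i and summing P(type AB): 1/4·1/2 + 1/2·1/4 + 1/4·0 = 1/4.
Similarly for Rh via the mother's Rh distribution: P(Rh-) = 3/8.
Independent loci: 1/4 × 3/8 = 3/32.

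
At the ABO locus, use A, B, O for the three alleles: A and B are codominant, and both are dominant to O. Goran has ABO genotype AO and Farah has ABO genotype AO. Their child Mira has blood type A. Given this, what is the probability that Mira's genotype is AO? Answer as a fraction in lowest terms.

Cross AO × AO → 1/4 AA, 1/2 AO, 1/4 OO.
Type-A genotypes among offspring: AA (1/4), AO (1/2); total 3/4.
P(AO | type A) = (1/2) / (3/4) = 2/3.

2/3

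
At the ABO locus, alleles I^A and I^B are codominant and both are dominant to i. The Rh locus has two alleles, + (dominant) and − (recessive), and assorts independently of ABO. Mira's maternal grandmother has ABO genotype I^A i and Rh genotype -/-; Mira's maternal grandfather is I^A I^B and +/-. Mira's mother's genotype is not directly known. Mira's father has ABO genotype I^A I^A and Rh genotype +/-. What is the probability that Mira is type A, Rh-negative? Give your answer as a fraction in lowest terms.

Mira's mother's ABO genotype from I^A i × I^A I^B: 1/4 I^A I^A, 1/4 I^A I^B, 1/4 I^A i, 1/4 I^B i.
Crossing each possibility with the father I^A I^A and summing P(type A): 1/4·1 + 1/4·1/2 + 1/4·1 + 1/4·1/2 = 3/4.
Similarly for Rh via the mother's Rh distribution: P(Rh-) = 3/8.
Independent loci: 3/4 × 3/8 = 9/32.

9/32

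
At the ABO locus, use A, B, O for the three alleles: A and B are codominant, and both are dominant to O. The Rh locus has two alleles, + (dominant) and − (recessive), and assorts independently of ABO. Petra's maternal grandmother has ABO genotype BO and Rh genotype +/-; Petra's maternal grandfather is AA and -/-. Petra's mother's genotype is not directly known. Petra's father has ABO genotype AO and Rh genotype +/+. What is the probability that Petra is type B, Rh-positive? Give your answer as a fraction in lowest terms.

1/8

Petra's mother's ABO genotype from BO × AA: 1/2 AB, 1/2 AO.
Crossing each possibility with the father AO and summing P(type B): 1/2·1/4 + 1/2·0 = 1/8.
Similarly for Rh via the mother's Rh distribution: P(Rh+) = 1.
Independent loci: 1/8 × 1 = 1/8.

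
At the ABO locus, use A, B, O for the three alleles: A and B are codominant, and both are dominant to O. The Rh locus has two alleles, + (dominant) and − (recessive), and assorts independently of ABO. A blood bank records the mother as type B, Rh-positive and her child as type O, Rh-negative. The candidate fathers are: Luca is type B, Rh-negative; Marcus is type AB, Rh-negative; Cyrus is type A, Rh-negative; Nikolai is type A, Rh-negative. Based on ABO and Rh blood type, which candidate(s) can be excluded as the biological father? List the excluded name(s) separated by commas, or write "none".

Marcus

A candidate is excluded only if no genotype consistent with his phenotype could produce a type O, Rh-negative child with a type B, Rh-positive mother.
Marcus (type AB, Rh-): no genotype consistent with that phenotype can produce a type-O Rh- child with a type-B mother.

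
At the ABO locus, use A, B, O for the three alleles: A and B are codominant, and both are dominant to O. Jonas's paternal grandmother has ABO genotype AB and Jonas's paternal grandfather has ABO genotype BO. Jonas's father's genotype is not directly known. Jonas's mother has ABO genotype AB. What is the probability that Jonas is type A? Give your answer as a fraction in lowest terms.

Jonas's father's ABO genotype from AB × BO: 1/4 AB, 1/4 AO, 1/4 BB, 1/4 BO.
Crossing each possibility with the mother AB and summing P(type A): 1/4·1/4 + 1/4·1/2 + 1/4·0 + 1/4·1/4 = 1/4.

1/4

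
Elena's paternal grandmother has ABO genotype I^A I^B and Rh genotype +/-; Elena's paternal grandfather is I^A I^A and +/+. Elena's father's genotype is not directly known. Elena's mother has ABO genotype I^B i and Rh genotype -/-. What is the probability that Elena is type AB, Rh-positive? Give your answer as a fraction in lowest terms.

Elena's father's ABO genotype from I^A I^B × I^A I^A: 1/2 I^A I^A, 1/2 I^A I^B.
Crossing each possibility with the mother I^B i and summing P(type AB): 1/2·1/2 + 1/2·1/4 = 3/8.
Similarly for Rh via the father's Rh distribution: P(Rh+) = 3/4.
Independent loci: 3/8 × 3/4 = 9/32.

9/32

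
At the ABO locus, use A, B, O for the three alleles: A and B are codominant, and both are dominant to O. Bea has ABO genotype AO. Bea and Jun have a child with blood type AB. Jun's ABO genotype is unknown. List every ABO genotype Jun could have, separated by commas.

For each candidate genotype of Jun, check whether crossing it with AO can produce every observed child phenotype.
  AA → possible child types {A} ✗
  AB → possible child types {A, B, AB} ✓
  AO → possible child types {O, A} ✗
  BB → possible child types {B, AB} ✓
  BO → possible child types {O, A, B, AB} ✓
  OO → possible child types {O, A} ✗

AB, BB, BO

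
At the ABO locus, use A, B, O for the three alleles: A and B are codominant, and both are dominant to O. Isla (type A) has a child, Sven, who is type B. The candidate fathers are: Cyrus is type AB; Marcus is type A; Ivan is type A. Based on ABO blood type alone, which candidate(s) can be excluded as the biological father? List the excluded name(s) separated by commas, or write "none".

A candidate is excluded only if no genotype consistent with his phenotype could produce a type B child with a type A mother.
Marcus (type A): no genotype consistent with that phenotype can produce a type-B child with a type-A mother.
Ivan (type A): no genotype consistent with that phenotype can produce a type-B child with a type-A mother.

Marcus, Ivan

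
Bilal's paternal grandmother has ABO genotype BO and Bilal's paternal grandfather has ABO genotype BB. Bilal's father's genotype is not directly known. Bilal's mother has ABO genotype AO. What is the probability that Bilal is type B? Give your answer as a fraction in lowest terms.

Bilal's father's ABO genotype from BO × BB: 1/2 BB, 1/2 BO.
Crossing each possibility with the mother AO and summing P(type B): 1/2·1/2 + 1/2·1/4 = 3/8.

3/8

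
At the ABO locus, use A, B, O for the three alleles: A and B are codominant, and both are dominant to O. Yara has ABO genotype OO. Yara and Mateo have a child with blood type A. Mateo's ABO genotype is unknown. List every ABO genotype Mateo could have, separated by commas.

For each candidate genotype of Mateo, check whether crossing it with OO can produce every observed child phenotype.
  AA → possible child types {A} ✓
  AB → possible child types {A, B} ✓
  AO → possible child types {O, A} ✓
  BB → possible child types {B} ✗
  BO → possible child types {O, B} ✗
  OO → possible child types {O} ✗

AA, AB, AO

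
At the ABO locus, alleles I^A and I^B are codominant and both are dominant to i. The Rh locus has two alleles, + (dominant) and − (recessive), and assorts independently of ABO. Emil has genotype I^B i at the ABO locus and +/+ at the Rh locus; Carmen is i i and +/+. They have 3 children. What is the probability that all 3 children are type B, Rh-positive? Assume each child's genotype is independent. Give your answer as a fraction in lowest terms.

ABO cross I^B i × i i → 1/2 O, 1/2 B.
Rh cross +/+ × +/+ → 1 Rh+; so P(type B, Rh-positive) = 1/2 × 1 = 1/2 per child.
All 3 independent: (1/2)^3 = 1/8.

1/8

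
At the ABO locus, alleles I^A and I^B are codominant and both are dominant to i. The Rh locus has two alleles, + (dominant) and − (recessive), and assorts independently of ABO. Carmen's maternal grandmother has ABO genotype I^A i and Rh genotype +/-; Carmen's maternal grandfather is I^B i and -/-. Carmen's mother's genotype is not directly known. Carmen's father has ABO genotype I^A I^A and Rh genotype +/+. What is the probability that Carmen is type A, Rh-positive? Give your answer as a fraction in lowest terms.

Carmen's mother's ABO genotype from I^A i × I^B i: 1/4 I^A I^B, 1/4 I^A i, 1/4 I^B i, 1/4 i i.
Crossing each possibility with the father I^A I^A and summing P(type A): 1/4·1/2 + 1/4·1 + 1/4·1/2 + 1/4·1 = 3/4.
Similarly for Rh via the mother's Rh distribution: P(Rh+) = 1.
Independent loci: 3/4 × 1 = 3/4.

3/4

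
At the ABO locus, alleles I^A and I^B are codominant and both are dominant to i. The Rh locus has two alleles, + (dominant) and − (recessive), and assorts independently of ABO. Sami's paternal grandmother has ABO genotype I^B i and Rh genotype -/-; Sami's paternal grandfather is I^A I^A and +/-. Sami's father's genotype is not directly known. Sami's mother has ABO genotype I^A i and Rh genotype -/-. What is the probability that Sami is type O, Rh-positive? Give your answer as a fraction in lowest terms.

Sami's father's ABO genotype from I^B i × I^A I^A: 1/2 I^A I^B, 1/2 I^A i.
Crossing each possibility with the mother I^A i and summing P(type O): 1/2·0 + 1/2·1/4 = 1/8.
Similarly for Rh via the father's Rh distribution: P(Rh+) = 1/4.
Independent loci: 1/8 × 1/4 = 1/32.

1/32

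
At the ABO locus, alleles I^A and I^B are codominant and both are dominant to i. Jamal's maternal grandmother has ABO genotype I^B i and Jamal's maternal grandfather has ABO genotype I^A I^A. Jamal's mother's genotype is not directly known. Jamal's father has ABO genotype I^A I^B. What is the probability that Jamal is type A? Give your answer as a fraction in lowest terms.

3/8

Jamal's mother's ABO genotype from I^B i × I^A I^A: 1/2 I^A I^B, 1/2 I^A i.
Crossing each possibility with the father I^A I^B and summing P(type A): 1/2·1/4 + 1/2·1/2 = 3/8.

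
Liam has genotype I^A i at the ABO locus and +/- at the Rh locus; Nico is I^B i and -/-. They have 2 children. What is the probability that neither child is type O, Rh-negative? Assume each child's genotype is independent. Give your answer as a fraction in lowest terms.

49/64

ABO cross I^A i × I^B i → 1/4 O, 1/4 A, 1/4 B, 1/4 AB.
Rh cross +/- × -/- → 1/2 Rh+, 1/2 Rh-; so P(type O, Rh-negative) = 1/4 × 1/2 = 1/8 per child.
P(not type O, Rh-negative) = 7/8 for one child; (7/8)^2 = 49/64.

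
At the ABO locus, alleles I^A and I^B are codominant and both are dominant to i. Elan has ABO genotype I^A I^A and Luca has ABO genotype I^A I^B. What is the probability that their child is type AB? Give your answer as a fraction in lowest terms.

ABO cross I^A I^A × I^A I^B → offspring phenotypes: 1/2 A, 1/2 AB.
So P(type AB) = 1/2.

1/2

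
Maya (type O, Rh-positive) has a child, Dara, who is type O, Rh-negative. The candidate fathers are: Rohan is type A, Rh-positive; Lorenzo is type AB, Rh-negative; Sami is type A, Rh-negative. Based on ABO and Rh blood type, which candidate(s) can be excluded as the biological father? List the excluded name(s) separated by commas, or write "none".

A candidate is excluded only if no genotype consistent with his phenotype could produce a type O, Rh-negative child with a type O, Rh-positive mother.
Lorenzo (type AB, Rh-): no genotype consistent with that phenotype can produce a type-O Rh- child with a type-O mother.

Lorenzo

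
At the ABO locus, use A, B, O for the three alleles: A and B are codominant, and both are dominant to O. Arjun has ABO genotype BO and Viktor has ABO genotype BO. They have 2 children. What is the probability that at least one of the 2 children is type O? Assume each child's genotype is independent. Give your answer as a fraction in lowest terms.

ABO cross BO × BO → 1/4 O, 3/4 B.
So P(type O) = 1/4 per child.
P(none) = (3/4)^2 = 9/16; P(at least one) = 1 − 9/16 = 7/16.

7/16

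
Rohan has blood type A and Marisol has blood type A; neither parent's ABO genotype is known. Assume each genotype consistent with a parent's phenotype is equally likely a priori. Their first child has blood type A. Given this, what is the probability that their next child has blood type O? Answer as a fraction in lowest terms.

Possible genotypes: Rohan ∈ {AA, AO}; Marisol ∈ {AA, AO}.
Weight each parental genotype pair by prior × P(type-A child):
  AA × AA: posterior weight 4/15; P(next child type O) = 0.
  AA × AO: posterior weight 4/15; P(next child type O) = 0.
  AO × AA: posterior weight 4/15; P(next child type O) = 0.
  AO × AO: posterior weight 1/5; P(next child type O) = 1/4.
Weighted sum = 1/20.

1/20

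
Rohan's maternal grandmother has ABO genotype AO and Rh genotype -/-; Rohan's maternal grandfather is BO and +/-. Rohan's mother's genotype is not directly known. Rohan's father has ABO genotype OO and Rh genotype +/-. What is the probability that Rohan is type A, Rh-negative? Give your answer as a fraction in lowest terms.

3/32

Rohan's mother's ABO genotype from AO × BO: 1/4 AB, 1/4 AO, 1/4 BO, 1/4 OO.
Crossing each possibility with the father OO and summing P(type A): 1/4·1/2 + 1/4·1/2 + 1/4·0 + 1/4·0 = 1/4.
Similarly for Rh via the mother's Rh distribution: P(Rh-) = 3/8.
Independent loci: 1/4 × 3/8 = 3/32.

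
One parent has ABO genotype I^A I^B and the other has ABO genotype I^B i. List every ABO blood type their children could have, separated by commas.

Gametes from I^A I^B × I^B i give offspring ABO genotypes I^A I^B, I^A i, I^B I^B, I^B i, i.e. phenotypes A, B, AB.

A, B, AB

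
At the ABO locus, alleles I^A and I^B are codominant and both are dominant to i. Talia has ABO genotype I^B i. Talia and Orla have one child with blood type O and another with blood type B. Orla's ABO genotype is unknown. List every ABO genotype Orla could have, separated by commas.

I^A i, I^B i, i i

For each candidate genotype of Orla, check whether crossing it with I^B i can produce every observed child phenotype.
  I^A I^A → possible child types {A, AB} ✗
  I^A I^B → possible child types {A, B, AB} ✗
  I^A i → possible child types {O, A, B, AB} ✓
  I^B I^B → possible child types {B} ✗
  I^B i → possible child types {O, B} ✓
  i i → possible child types {O, B} ✓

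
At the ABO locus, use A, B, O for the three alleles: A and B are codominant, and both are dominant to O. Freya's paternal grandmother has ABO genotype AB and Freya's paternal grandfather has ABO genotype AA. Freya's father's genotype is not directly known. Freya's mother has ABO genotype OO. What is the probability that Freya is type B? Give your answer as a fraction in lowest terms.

1/4

Freya's father's ABO genotype from AB × AA: 1/2 AA, 1/2 AB.
Crossing each possibility with the mother OO and summing P(type B): 1/2·0 + 1/2·1/2 = 1/4.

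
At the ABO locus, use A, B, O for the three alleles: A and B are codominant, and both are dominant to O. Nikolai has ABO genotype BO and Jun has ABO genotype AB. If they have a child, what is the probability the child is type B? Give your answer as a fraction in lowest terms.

1/2

ABO cross BO × AB → offspring phenotypes: 1/4 A, 1/2 B, 1/4 AB.
So P(type B) = 1/2.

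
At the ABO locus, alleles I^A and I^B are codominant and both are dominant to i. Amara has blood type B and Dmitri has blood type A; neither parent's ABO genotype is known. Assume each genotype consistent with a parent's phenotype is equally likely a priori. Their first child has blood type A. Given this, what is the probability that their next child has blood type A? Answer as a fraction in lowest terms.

5/12

Possible genotypes: Amara ∈ {I^B I^B, I^B i}; Dmitri ∈ {I^A I^A, I^A i}.
Weight each parental genotype pair by prior × P(type-A child):
  I^B i × I^A I^A: posterior weight 2/3; P(next child type A) = 1/2.
  I^B i × I^A i: posterior weight 1/3; P(next child type A) = 1/4.
Weighted sum = 5/12.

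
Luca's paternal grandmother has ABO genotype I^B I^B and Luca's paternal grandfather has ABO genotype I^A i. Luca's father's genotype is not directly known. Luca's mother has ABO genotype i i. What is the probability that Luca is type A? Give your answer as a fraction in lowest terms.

1/4

Luca's father's ABO genotype from I^B I^B × I^A i: 1/2 I^A I^B, 1/2 I^B i.
Crossing each possibility with the mother i i and summing P(type A): 1/2·1/2 + 1/2·0 = 1/4.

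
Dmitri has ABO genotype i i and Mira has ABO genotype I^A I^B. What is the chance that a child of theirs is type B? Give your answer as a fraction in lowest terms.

ABO cross i i × I^A I^B → offspring phenotypes: 1/2 A, 1/2 B.
So P(type B) = 1/2.

1/2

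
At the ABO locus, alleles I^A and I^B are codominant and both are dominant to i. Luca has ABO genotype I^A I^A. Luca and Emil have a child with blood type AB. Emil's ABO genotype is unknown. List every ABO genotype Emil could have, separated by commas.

I^A I^B, I^B I^B, I^B i

For each candidate genotype of Emil, check whether crossing it with I^A I^A can produce every observed child phenotype.
  I^A I^A → possible child types {A} ✗
  I^A I^B → possible child types {A, AB} ✓
  I^A i → possible child types {A} ✗
  I^B I^B → possible child types {AB} ✓
  I^B i → possible child types {A, AB} ✓
  i i → possible child types {A} ✗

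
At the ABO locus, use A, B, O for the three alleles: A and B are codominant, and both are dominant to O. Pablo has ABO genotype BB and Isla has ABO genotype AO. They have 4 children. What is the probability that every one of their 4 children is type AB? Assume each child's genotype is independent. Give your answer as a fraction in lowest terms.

ABO cross BB × AO → 1/2 B, 1/2 AB.
So P(type AB) = 1/2 per child.
All 4 independent: (1/2)^4 = 1/16.

1/16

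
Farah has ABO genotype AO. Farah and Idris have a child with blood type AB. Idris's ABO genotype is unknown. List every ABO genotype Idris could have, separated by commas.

For each candidate genotype of Idris, check whether crossing it with AO can produce every observed child phenotype.
  AA → possible child types {A} ✗
  AB → possible child types {A, B, AB} ✓
  AO → possible child types {O, A} ✗
  BB → possible child types {B, AB} ✓
  BO → possible child types {O, A, B, AB} ✓
  OO → possible child types {O, A} ✗

AB, BB, BO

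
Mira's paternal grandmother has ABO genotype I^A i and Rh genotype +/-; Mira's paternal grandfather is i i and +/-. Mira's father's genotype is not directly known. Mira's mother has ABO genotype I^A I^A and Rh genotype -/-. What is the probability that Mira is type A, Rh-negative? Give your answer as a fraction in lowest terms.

1/2

Mira's father's ABO genotype from I^A i × i i: 1/2 I^A i, 1/2 i i.
Crossing each possibility with the mother I^A I^A and summing P(type A): 1/2·1 + 1/2·1 = 1.
Similarly for Rh via the father's Rh distribution: P(Rh-) = 1/2.
Independent loci: 1 × 1/2 = 1/2.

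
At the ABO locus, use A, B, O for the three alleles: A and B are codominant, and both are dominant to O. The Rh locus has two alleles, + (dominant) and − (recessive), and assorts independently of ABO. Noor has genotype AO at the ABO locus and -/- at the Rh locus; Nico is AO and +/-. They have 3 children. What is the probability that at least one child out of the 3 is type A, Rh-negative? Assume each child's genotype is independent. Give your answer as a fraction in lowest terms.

ABO cross AO × AO → 1/4 O, 3/4 A.
Rh cross -/- × +/- → 1/2 Rh+, 1/2 Rh-; so P(type A, Rh-negative) = 3/4 × 1/2 = 3/8 per child.
P(none) = (5/8)^3 = 125/512; P(at least one) = 1 − 125/512 = 387/512.

387/512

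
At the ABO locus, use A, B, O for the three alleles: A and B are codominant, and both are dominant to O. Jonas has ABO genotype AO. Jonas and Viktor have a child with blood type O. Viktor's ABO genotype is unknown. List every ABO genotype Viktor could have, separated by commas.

AO, BO, OO

For each candidate genotype of Viktor, check whether crossing it with AO can produce every observed child phenotype.
  AA → possible child types {A} ✗
  AB → possible child types {A, B, AB} ✗
  AO → possible child types {O, A} ✓
  BB → possible child types {B, AB} ✗
  BO → possible child types {O, A, B, AB} ✓
  OO → possible child types {O, A} ✓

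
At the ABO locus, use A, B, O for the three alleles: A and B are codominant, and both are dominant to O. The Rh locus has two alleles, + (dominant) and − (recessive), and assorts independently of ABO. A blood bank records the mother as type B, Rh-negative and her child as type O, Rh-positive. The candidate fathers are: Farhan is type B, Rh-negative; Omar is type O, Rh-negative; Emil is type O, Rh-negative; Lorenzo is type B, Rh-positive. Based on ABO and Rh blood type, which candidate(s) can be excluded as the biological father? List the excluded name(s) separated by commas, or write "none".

A candidate is excluded only if no genotype consistent with his phenotype could produce a type O, Rh-positive child with a type B, Rh-negative mother.
Farhan (type B, Rh-): no genotype consistent with that phenotype can produce a type-O Rh+ child with a type-B mother.
Omar (type O, Rh-): no genotype consistent with that phenotype can produce a type-O Rh+ child with a type-B mother.
Emil (type O, Rh-): no genotype consistent with that phenotype can produce a type-O Rh+ child with a type-B mother.

Farhan, Omar, Emil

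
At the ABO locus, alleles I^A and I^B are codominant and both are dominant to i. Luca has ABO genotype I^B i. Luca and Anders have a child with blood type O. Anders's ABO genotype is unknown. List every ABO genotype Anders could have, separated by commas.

For each candidate genotype of Anders, check whether crossing it with I^B i can produce every observed child phenotype.
  I^A I^A → possible child types {A, AB} ✗
  I^A I^B → possible child types {A, B, AB} ✗
  I^A i → possible child types {O, A, B, AB} ✓
  I^B I^B → possible child types {B} ✗
  I^B i → possible child types {O, B} ✓
  i i → possible child types {O, B} ✓

I^A i, I^B i, i i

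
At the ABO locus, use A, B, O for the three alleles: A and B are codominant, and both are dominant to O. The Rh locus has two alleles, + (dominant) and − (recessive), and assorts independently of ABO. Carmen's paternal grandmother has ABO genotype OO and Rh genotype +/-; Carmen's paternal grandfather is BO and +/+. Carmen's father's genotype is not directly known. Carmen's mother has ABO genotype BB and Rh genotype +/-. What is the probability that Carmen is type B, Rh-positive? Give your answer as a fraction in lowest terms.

7/8

Carmen's father's ABO genotype from OO × BO: 1/2 BO, 1/2 OO.
Crossing each possibility with the mother BB and summing P(type B): 1/2·1 + 1/2·1 = 1.
Similarly for Rh via the father's Rh distribution: P(Rh+) = 7/8.
Independent loci: 1 × 7/8 = 7/8.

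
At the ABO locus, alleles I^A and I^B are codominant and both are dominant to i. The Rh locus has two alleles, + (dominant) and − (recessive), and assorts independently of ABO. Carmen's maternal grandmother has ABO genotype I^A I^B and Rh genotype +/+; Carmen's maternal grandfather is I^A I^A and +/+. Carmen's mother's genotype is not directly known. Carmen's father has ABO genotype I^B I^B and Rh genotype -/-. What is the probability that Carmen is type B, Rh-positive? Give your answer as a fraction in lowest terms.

Carmen's mother's ABO genotype from I^A I^B × I^A I^A: 1/2 I^A I^A, 1/2 I^A I^B.
Crossing each possibility with the father I^B I^B and summing P(type B): 1/2·0 + 1/2·1/2 = 1/4.
Similarly for Rh via the mother's Rh distribution: P(Rh+) = 1.
Independent loci: 1/4 × 1 = 1/4.

1/4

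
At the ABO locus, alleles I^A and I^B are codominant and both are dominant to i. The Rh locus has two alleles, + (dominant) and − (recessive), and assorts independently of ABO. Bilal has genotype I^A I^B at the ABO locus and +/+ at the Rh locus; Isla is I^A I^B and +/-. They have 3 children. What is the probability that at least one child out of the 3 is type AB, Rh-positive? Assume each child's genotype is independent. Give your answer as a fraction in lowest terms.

7/8

ABO cross I^A I^B × I^A I^B → 1/4 A, 1/4 B, 1/2 AB.
Rh cross +/+ × +/- → 1 Rh+; so P(type AB, Rh-positive) = 1/2 × 1 = 1/2 per child.
P(none) = (1/2)^3 = 1/8; P(at least one) = 1 − 1/8 = 7/8.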